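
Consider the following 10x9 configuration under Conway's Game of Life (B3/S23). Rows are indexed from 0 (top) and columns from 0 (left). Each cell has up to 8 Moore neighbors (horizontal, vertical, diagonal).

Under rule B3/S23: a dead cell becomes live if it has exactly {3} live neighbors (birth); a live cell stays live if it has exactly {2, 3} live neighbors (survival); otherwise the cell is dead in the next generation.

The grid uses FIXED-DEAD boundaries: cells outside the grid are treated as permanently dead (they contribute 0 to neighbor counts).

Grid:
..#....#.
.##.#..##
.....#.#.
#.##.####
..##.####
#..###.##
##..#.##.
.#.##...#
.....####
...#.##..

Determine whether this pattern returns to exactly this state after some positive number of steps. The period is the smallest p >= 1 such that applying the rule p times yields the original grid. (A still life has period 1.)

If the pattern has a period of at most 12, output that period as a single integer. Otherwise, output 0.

Answer: 0

Derivation:
Simulating and comparing each generation to the original:
Gen 0 (original, given above): 44 live cells
Gen 1: 29 live cells, differs from original
Gen 2: 23 live cells, differs from original
Gen 3: 26 live cells, differs from original
Gen 4: 16 live cells, differs from original
Gen 5: 10 live cells, differs from original
Gen 6: 7 live cells, differs from original
Gen 7: 8 live cells, differs from original
Gen 8: 11 live cells, differs from original
Gen 9: 7 live cells, differs from original
Gen 10: 1 live cells, differs from original
Gen 11: 0 live cells, differs from original
Gen 12: 0 live cells, differs from original
No period found within 12 steps.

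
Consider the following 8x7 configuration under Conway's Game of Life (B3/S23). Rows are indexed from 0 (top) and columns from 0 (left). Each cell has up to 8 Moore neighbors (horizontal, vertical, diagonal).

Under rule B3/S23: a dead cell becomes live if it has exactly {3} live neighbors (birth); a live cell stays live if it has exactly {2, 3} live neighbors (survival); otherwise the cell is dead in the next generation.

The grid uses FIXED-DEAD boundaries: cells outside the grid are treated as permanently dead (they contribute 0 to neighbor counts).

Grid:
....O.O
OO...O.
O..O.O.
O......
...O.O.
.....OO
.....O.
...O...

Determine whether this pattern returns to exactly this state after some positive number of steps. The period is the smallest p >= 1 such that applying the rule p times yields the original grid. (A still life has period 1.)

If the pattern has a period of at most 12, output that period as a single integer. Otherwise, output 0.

Simulating and comparing each generation to the original:
Gen 0 (original, given above): 15 live cells
Gen 1: 15 live cells, differs from original
Gen 2: 16 live cells, differs from original
Gen 3: 12 live cells, differs from original
Gen 4: 7 live cells, differs from original
Gen 5: 4 live cells, differs from original
Gen 6: 4 live cells, differs from original
Gen 7: 4 live cells, differs from original
Gen 8: 4 live cells, differs from original
Gen 9: 4 live cells, differs from original
Gen 10: 4 live cells, differs from original
Gen 11: 4 live cells, differs from original
Gen 12: 4 live cells, differs from original
No period found within 12 steps.

Answer: 0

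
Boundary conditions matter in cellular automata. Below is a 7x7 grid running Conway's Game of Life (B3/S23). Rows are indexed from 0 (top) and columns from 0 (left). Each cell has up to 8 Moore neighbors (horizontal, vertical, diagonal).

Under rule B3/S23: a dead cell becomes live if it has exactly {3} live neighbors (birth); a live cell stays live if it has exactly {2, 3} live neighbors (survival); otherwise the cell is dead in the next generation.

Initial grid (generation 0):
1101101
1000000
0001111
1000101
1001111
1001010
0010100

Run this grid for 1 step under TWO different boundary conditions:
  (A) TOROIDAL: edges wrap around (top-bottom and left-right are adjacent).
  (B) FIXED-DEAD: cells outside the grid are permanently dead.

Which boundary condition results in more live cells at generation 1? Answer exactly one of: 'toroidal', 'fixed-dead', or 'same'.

Answer: fixed-dead

Derivation:
Under TOROIDAL boundary, generation 1:
1111111
0110000
0001100
0000000
0101000
1110000
0010000
Population = 17

Under FIXED-DEAD boundary, generation 1:
1100000
1110001
0001101
0000000
1101001
0110001
0001100
Population = 18

Comparison: toroidal=17, fixed-dead=18 -> fixed-dead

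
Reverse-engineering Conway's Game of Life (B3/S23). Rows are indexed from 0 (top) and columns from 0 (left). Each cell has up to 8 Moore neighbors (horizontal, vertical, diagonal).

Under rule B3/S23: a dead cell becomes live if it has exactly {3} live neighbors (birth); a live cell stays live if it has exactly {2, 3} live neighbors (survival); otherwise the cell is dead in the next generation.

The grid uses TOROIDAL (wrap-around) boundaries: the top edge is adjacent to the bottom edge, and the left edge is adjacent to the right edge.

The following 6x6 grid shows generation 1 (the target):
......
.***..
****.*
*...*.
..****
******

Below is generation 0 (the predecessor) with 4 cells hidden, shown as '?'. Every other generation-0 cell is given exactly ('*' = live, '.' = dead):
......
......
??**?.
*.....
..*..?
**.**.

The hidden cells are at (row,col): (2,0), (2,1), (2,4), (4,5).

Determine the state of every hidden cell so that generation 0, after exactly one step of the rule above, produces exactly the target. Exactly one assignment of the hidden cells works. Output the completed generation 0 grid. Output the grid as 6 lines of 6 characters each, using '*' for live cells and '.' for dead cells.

Answer: ......
......
*****.
*.....
..*..*
**.**.

Derivation:
Hidden generation-0 cells (in order): (2,0), (2,1), (2,4), (4,5).
A hidden cell only influences target cells in its own 3x3 neighborhood. Try each of the 2^4 = 16 assignments, step the completed generation 0 forward once under B3/S23, and compare with the target:
  (2,0)=. (2,1)=. (2,4)=. (4,5)=. -> step gives (1,1)='.' but target has '*' -> reject
  (2,0)=. (2,1)=. (2,4)=. (4,5)=* -> step gives (1,1)='.' but target has '*' -> reject
  (2,0)=. (2,1)=. (2,4)=* (4,5)=. -> step gives (1,1)='.' but target has '*' -> reject
  (2,0)=. (2,1)=. (2,4)=* (4,5)=* -> step gives (1,1)='.' but target has '*' -> reject
  (2,0)=. (2,1)=* (2,4)=. (4,5)=. -> step gives (1,1)='.' but target has '*' -> reject
  (2,0)=. (2,1)=* (2,4)=. (4,5)=* -> step gives (1,1)='.' but target has '*' -> reject
  (2,0)=. (2,1)=* (2,4)=* (4,5)=. -> step gives (1,1)='.' but target has '*' -> reject
  (2,0)=. (2,1)=* (2,4)=* (4,5)=* -> step gives (1,1)='.' but target has '*' -> reject
  (2,0)=* (2,1)=. (2,4)=. (4,5)=. -> step gives (1,1)='.' but target has '*' -> reject
  (2,0)=* (2,1)=. (2,4)=. (4,5)=* -> step gives (1,1)='.' but target has '*' -> reject
  (2,0)=* (2,1)=. (2,4)=* (4,5)=. -> step gives (1,1)='.' but target has '*' -> reject
  (2,0)=* (2,1)=. (2,4)=* (4,5)=* -> step gives (1,1)='.' but target has '*' -> reject
  (2,0)=* (2,1)=* (2,4)=. (4,5)=. -> step gives (1,3)='.' but target has '*' -> reject
  (2,0)=* (2,1)=* (2,4)=. (4,5)=* -> step gives (1,3)='.' but target has '*' -> reject
  (2,0)=* (2,1)=* (2,4)=* (4,5)=. -> step gives (3,4)='.' but target has '*' -> reject
  (2,0)=* (2,1)=* (2,4)=* (4,5)=* -> step reproduces the target at every cell -> ACCEPT
Unique solution: (2,0)=live, (2,1)=live, (2,4)=live, (4,5)=live.
Check: live-neighbor counts of every cell in the completed generation 0:
222222
233322
232213
354434
442333
223223
Applying B3/S23 to generation 0 with these counts gives:
......
.***..
****.*
*...*.
..****
******
which matches the target exactly.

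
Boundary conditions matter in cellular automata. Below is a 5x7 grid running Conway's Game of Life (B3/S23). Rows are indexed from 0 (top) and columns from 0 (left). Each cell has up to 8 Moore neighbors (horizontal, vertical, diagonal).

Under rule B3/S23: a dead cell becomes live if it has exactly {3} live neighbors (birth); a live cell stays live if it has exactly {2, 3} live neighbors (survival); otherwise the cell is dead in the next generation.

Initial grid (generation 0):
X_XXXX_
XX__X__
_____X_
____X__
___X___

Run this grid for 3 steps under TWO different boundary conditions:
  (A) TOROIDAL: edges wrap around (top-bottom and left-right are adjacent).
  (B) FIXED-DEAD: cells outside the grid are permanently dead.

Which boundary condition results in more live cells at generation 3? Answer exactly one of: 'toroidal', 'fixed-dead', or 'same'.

Under TOROIDAL boundary, generation 3:
X____X_
X______
_X___X_
_______
_X___XX
Population = 8

Under FIXED-DEAD boundary, generation 3:
__XX___
X____X_
_XXX_X_
___X_X_
_______
Population = 10

Comparison: toroidal=8, fixed-dead=10 -> fixed-dead

Answer: fixed-dead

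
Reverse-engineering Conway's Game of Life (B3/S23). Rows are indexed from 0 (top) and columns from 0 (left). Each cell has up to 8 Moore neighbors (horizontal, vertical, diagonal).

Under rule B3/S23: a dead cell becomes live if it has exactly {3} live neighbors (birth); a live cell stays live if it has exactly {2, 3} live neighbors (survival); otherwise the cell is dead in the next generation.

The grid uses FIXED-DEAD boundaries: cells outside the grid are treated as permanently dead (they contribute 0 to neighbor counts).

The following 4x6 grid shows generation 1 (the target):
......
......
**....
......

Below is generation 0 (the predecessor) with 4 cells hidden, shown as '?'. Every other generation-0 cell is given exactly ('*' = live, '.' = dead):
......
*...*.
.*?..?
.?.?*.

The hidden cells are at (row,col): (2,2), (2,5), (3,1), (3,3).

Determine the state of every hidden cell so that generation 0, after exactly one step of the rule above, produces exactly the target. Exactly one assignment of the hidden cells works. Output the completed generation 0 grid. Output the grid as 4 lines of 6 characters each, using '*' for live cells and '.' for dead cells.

Answer: ......
*...*.
.*....
.*..*.

Derivation:
Hidden generation-0 cells (in order): (2,2), (2,5), (3,1), (3,3).
A hidden cell only influences target cells in its own 3x3 neighborhood. Try each of the 2^4 = 16 assignments, step the completed generation 0 forward once under B3/S23, and compare with the target:
  (2,2)=. (2,5)=. (3,1)=. (3,3)=. -> step gives (2,0)='.' but target has '*' -> reject
  (2,2)=. (2,5)=. (3,1)=. (3,3)=* -> step gives (2,0)='.' but target has '*' -> reject
  (2,2)=. (2,5)=. (3,1)=* (3,3)=. -> step reproduces the target at every cell -> ACCEPT
  (2,2)=. (2,5)=. (3,1)=* (3,3)=* -> step gives (2,2)='*' but target has '.' -> reject
  (2,2)=. (2,5)=* (3,1)=. (3,3)=. -> step gives (2,0)='.' but target has '*' -> reject
  (2,2)=. (2,5)=* (3,1)=. (3,3)=* -> step gives (2,0)='.' but target has '*' -> reject
  (2,2)=. (2,5)=* (3,1)=* (3,3)=. -> step gives (2,4)='*' but target has '.' -> reject
  (2,2)=. (2,5)=* (3,1)=* (3,3)=* -> step gives (2,2)='*' but target has '.' -> reject
  (2,2)=* (2,5)=. (3,1)=. (3,3)=. -> step gives (1,1)='*' but target has '.' -> reject
  (2,2)=* (2,5)=. (3,1)=. (3,3)=* -> step gives (1,1)='*' but target has '.' -> reject
  (2,2)=* (2,5)=. (3,1)=* (3,3)=. -> step gives (1,1)='*' but target has '.' -> reject
  (2,2)=* (2,5)=. (3,1)=* (3,3)=* -> step gives (1,1)='*' but target has '.' -> reject
  (2,2)=* (2,5)=* (3,1)=. (3,3)=. -> step gives (1,1)='*' but target has '.' -> reject
  (2,2)=* (2,5)=* (3,1)=. (3,3)=* -> step gives (1,1)='*' but target has '.' -> reject
  (2,2)=* (2,5)=* (3,1)=* (3,3)=. -> step gives (1,1)='*' but target has '.' -> reject
  (2,2)=* (2,5)=* (3,1)=* (3,3)=* -> step gives (1,1)='*' but target has '.' -> reject
Unique solution: (2,2)=dead, (2,5)=dead, (3,1)=live, (3,3)=dead.
Check: live-neighbor counts of every cell in the completed generation 0:
110111
121101
322222
212101
Applying B3/S23 to generation 0 with these counts gives:
......
......
**....
......
which matches the target exactly.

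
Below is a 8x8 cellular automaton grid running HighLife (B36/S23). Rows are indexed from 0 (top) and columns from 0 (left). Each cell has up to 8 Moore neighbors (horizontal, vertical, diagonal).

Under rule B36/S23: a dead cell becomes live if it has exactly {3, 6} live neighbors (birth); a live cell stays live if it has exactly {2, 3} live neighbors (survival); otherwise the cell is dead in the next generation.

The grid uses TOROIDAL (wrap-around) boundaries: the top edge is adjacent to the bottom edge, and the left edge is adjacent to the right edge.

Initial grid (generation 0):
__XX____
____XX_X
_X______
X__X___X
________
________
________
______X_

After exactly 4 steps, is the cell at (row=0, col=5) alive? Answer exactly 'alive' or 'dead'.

Simulating step by step:
Generation 0 (given above): 10 live cells
Generation 1: 11 live cells
___XXXX_
__XXX___
____X_XX
X_______
________
________
________
________
Generation 2: 11 live cells
__X__X__
__X__X_X
____XX_X
_______X
________
________
________
____XX__
Generation 3: 11 live cells
___X_X__
___X_X__
X___XX_X
______X_
________
________
________
____XX__
Generation 4: 15 live cells
___XXXX_
___XXX__
____XX_X
_____XXX
________
________
________
____XX__

Cell (0,5) at generation 4: 1 -> alive

Answer: alive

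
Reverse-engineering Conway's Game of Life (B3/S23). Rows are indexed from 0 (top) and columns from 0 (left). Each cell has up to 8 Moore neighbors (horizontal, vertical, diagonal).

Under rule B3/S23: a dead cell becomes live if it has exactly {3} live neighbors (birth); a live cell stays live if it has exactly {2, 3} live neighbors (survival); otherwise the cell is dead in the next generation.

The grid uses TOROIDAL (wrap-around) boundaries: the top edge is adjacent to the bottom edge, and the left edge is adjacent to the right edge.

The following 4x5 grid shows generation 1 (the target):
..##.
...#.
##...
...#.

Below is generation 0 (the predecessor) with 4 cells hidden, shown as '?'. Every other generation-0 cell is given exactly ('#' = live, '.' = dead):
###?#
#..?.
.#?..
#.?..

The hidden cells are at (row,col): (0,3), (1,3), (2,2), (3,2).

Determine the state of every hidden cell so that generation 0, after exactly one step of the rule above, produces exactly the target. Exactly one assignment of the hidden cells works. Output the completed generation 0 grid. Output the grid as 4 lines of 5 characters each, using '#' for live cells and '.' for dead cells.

Hidden generation-0 cells (in order): (0,3), (1,3), (2,2), (3,2).
A hidden cell only influences target cells in its own 3x3 neighborhood. Try each of the 2^4 = 16 assignments, step the completed generation 0 forward once under B3/S23, and compare with the target:
  (0,3)=. (1,3)=. (2,2)=. (3,2)=. -> step gives (0,2)='.' but target has '#' -> reject
  (0,3)=. (1,3)=. (2,2)=. (3,2)=# -> step gives (0,4)='#' but target has '.' -> reject
  (0,3)=. (1,3)=. (2,2)=# (3,2)=. -> step gives (0,2)='.' but target has '#' -> reject
  (0,3)=. (1,3)=. (2,2)=# (3,2)=# -> step gives (0,4)='#' but target has '.' -> reject
  (0,3)=. (1,3)=# (2,2)=. (3,2)=. -> step gives (2,4)='#' but target has '.' -> reject
  (0,3)=. (1,3)=# (2,2)=. (3,2)=# -> step gives (0,3)='.' but target has '#' -> reject
  (0,3)=. (1,3)=# (2,2)=# (3,2)=. -> step gives (2,2)='#' but target has '.' -> reject
  (0,3)=. (1,3)=# (2,2)=# (3,2)=# -> step gives (0,3)='.' but target has '#' -> reject
  (0,3)=# (1,3)=. (2,2)=. (3,2)=. -> step reproduces the target at every cell -> ACCEPT
  (0,3)=# (1,3)=. (2,2)=. (3,2)=# -> step gives (3,3)='.' but target has '#' -> reject
  (0,3)=# (1,3)=. (2,2)=# (3,2)=. -> step gives (1,3)='.' but target has '#' -> reject
  (0,3)=# (1,3)=. (2,2)=# (3,2)=# -> step gives (1,3)='.' but target has '#' -> reject
  (0,3)=# (1,3)=# (2,2)=. (3,2)=. -> step gives (2,4)='#' but target has '.' -> reject
  (0,3)=# (1,3)=# (2,2)=. (3,2)=# -> step gives (0,2)='.' but target has '#' -> reject
  (0,3)=# (1,3)=# (2,2)=# (3,2)=. -> step gives (1,3)='.' but target has '#' -> reject
  (0,3)=# (1,3)=# (2,2)=# (3,2)=# -> step gives (0,2)='.' but target has '#' -> reject
Unique solution: (0,3)=live, (1,3)=dead, (2,2)=dead, (3,2)=dead.
Check: live-neighbor counts of every cell in the completed generation 0:
44224
45434
32102
45434
Applying B3/S23 to generation 0 with these counts gives:
..##.
...#.
##...
...#.
which matches the target exactly.

Answer: #####
#....
.#...
#....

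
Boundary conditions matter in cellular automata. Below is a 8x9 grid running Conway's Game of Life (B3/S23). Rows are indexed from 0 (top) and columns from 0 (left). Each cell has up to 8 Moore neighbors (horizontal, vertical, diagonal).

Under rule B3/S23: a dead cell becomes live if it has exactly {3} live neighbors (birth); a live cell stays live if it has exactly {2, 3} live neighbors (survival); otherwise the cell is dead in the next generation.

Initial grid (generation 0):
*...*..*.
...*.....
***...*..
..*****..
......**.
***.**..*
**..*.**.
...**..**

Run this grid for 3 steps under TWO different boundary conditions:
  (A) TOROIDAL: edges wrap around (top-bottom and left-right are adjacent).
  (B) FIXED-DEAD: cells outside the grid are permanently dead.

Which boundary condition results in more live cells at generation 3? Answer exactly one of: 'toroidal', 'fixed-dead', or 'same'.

Answer: same

Derivation:
Under TOROIDAL boundary, generation 3:
.....*.*.
...**..*.
....*....
...*...*.
.*.*.....
*......**
...*.**..
*..*.*...
Population = 19

Under FIXED-DEAD boundary, generation 3:
.........
.**......
.*.......
.***.....
.*.*.....
**.....*.
.****...*
.....***.
Population = 19

Comparison: toroidal=19, fixed-dead=19 -> same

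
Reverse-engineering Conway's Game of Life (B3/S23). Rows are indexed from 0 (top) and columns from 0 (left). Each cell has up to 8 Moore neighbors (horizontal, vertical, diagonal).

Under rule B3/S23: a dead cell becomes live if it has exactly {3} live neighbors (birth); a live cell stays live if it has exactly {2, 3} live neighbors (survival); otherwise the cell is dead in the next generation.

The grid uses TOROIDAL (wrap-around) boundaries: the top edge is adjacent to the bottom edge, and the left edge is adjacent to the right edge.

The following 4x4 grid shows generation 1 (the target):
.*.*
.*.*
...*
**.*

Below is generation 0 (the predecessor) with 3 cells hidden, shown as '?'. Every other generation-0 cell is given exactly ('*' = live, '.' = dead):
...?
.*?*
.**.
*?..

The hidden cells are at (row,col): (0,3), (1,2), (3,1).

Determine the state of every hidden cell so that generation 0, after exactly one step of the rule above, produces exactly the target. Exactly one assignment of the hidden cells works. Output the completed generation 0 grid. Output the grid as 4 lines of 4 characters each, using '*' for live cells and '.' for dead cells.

Hidden generation-0 cells (in order): (0,3), (1,2), (3,1).
A hidden cell only influences target cells in its own 3x3 neighborhood. Try each of the 2^3 = 8 assignments, step the completed generation 0 forward once under B3/S23, and compare with the target:
  (0,3)=. (1,2)=. (3,1)=. -> step gives (0,0)='*' but target has '.' -> reject
  (0,3)=. (1,2)=. (3,1)=* -> step gives (0,2)='*' but target has '.' -> reject
  (0,3)=. (1,2)=* (3,1)=. -> step gives (0,0)='*' but target has '.' -> reject
  (0,3)=. (1,2)=* (3,1)=* -> step gives (0,1)='.' but target has '*' -> reject
  (0,3)=* (1,2)=. (3,1)=. -> step gives (0,1)='.' but target has '*' -> reject
  (0,3)=* (1,2)=. (3,1)=* -> step reproduces the target at every cell -> ACCEPT
  (0,3)=* (1,2)=* (3,1)=. -> step gives (2,3)='.' but target has '*' -> reject
  (0,3)=* (1,2)=* (3,1)=* -> step gives (0,1)='.' but target has '*' -> reject
Unique solution: (0,3)=live, (1,2)=dead, (3,1)=live.
Check: live-neighbor counts of every cell in the completed generation 0:
5342
4252
5443
3343
Applying B3/S23 to generation 0 with these counts gives:
.*.*
.*.*
...*
**.*
which matches the target exactly.

Answer: ...*
.*.*
.**.
**..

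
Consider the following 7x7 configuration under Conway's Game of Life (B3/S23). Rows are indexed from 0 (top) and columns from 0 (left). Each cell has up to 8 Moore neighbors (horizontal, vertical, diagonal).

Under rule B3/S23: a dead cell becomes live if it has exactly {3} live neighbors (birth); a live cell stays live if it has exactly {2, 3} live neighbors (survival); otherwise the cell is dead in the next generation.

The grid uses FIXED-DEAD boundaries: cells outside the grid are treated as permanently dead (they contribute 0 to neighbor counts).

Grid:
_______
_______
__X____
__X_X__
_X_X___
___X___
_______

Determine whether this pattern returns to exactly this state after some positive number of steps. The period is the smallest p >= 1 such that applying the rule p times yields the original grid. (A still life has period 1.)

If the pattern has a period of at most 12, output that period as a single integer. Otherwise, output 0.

Answer: 2

Derivation:
Simulating and comparing each generation to the original:
Gen 0 (original, given above): 6 live cells
Gen 1: 6 live cells, differs from original
Gen 2: 6 live cells, MATCHES original -> period = 2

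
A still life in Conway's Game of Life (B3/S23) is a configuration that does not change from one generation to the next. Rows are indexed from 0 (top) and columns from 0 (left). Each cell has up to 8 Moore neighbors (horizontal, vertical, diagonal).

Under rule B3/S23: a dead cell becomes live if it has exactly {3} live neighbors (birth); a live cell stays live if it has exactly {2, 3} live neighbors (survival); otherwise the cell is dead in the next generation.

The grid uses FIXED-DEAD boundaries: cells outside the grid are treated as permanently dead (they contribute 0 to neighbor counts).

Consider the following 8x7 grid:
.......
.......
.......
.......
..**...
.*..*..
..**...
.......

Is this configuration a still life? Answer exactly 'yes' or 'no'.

Answer: yes

Derivation:
Compute generation 1 and compare to generation 0 (given above):
Generation 1:
.......
.......
.......
.......
..**...
.*..*..
..**...
.......
The grids are IDENTICAL -> still life.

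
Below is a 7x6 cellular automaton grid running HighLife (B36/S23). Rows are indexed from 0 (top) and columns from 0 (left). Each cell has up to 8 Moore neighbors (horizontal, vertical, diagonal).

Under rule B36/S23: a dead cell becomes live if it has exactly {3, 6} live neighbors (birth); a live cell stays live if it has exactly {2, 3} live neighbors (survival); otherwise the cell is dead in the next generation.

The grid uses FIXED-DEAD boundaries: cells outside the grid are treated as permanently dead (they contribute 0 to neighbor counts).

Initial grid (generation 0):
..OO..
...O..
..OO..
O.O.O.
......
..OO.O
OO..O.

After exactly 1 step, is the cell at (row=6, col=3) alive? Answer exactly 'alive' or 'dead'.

Simulating step by step:
Generation 0 (given above): 14 live cells
Generation 1: 19 live cells
..OO..
....O.
.OO.O.
.OO...
.OO.O.
.OOOO.
.OOOO.

Cell (6,3) at generation 1: 1 -> alive

Answer: alive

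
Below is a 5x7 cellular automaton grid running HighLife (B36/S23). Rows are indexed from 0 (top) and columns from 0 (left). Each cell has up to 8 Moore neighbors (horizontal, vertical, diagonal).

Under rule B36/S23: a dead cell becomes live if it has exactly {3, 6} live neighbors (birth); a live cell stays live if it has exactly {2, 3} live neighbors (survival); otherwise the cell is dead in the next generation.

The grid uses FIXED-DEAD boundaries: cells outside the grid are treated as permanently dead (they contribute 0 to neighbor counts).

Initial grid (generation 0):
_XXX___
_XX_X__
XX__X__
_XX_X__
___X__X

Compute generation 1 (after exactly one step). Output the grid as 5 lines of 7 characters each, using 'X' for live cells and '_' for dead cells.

Simulating step by step:
Generation 0 (given above): 14 live cells
Generation 1: 13 live cells
(generation 1 grid is the final answer)

Answer: _X_X___
____X__
X___XX_
XXX_XX_
__XX___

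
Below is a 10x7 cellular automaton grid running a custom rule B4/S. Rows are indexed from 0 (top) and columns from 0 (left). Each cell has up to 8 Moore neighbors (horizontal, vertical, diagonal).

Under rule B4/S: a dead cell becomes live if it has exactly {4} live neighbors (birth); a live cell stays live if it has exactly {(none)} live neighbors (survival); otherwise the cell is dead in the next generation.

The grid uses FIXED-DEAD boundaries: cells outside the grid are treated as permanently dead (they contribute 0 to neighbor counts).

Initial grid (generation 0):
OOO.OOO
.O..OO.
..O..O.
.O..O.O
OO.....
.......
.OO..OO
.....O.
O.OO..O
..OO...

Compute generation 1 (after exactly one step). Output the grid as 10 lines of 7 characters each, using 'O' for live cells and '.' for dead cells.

Answer: .......
..OO..O
....O..
.......
.......
.O.....
.......
.OO...O
.......
.......

Derivation:
Simulating step by step:
Generation 0 (given above): 27 live cells
Generation 1: 8 live cells
(generation 1 grid is the final answer)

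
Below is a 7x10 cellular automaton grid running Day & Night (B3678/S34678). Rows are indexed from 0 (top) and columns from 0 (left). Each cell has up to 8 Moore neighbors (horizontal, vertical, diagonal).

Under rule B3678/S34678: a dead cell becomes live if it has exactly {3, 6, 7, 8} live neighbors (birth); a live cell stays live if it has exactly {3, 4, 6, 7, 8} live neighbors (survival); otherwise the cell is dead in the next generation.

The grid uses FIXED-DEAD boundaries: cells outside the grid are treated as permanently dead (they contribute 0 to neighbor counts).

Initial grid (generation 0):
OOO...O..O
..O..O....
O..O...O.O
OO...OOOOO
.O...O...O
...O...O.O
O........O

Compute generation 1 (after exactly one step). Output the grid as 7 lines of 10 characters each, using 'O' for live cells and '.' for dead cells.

Answer: .O........
O.OO..O.O.
..O.OO.O..
OOO.O.OO.O
O.O.O...OO
..........
........O.

Derivation:
Simulating step by step:
Generation 0 (given above): 26 live cells
Generation 1: 23 live cells
(generation 1 grid is the final answer)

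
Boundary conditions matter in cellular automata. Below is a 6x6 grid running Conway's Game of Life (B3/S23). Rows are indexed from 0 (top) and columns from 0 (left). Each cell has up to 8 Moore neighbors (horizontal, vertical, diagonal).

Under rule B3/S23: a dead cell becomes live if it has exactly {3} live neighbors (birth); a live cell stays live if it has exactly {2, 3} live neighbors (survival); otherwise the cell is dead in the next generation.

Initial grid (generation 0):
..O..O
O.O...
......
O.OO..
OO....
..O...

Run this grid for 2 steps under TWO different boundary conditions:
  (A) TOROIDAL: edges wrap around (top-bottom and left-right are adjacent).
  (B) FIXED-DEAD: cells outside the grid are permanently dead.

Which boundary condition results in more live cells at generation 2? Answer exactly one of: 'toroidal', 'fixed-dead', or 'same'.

Under TOROIDAL boundary, generation 2:
..OO..
.O....
..OO..
..O...
O.OO.O
..O...
Population = 11

Under FIXED-DEAD boundary, generation 2:
......
.O....
..OO..
..O...
O.O...
......
Population = 6

Comparison: toroidal=11, fixed-dead=6 -> toroidal

Answer: toroidal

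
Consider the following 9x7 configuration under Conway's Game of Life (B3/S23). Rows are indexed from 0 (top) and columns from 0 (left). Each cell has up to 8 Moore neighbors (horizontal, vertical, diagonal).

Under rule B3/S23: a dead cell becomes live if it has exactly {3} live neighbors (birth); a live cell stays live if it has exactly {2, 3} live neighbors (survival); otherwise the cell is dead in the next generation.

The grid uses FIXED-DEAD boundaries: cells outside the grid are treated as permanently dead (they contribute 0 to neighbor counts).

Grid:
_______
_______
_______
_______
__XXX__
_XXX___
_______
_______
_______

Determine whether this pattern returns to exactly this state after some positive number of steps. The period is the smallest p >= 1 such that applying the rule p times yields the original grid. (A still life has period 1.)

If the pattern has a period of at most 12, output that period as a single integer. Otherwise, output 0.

Simulating and comparing each generation to the original:
Gen 0 (original, given above): 6 live cells
Gen 1: 6 live cells, differs from original
Gen 2: 6 live cells, MATCHES original -> period = 2

Answer: 2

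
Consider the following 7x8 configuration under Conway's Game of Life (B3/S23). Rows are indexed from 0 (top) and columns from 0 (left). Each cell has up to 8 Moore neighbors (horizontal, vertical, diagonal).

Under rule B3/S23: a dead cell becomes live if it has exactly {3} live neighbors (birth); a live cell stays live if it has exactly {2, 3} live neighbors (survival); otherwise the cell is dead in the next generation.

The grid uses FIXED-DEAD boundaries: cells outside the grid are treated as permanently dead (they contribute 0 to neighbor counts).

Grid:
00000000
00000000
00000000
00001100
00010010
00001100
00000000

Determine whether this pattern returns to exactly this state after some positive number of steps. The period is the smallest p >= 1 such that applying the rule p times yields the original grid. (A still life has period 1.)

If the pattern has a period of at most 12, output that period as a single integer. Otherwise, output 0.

Simulating and comparing each generation to the original:
Gen 0 (original, given above): 6 live cells
Gen 1: 6 live cells, MATCHES original -> period = 1

Answer: 1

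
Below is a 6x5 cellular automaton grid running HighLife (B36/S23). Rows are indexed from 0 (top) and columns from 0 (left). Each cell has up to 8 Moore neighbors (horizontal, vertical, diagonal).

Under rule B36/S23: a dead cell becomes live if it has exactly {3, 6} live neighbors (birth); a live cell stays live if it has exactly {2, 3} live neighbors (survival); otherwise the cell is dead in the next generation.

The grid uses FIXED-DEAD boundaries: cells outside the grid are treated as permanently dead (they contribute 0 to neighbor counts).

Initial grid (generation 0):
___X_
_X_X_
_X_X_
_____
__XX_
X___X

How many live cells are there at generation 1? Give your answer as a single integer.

Answer: 6

Derivation:
Simulating step by step:
Generation 0 (given above): 9 live cells
Generation 1: 6 live cells
__X__
___XX
_____
___X_
___X_
___X_
Population at generation 1: 6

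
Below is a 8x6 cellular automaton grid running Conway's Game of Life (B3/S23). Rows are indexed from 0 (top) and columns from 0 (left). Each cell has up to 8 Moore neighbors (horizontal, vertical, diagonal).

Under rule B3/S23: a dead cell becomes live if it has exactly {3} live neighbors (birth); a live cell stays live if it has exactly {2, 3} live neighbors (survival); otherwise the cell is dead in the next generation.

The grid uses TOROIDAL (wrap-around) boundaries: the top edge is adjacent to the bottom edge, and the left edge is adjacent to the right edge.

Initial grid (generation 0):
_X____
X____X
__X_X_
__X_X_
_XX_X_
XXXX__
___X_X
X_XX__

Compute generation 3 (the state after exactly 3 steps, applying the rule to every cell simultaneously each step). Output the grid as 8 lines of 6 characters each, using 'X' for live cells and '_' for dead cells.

Simulating step by step:
Generation 0 (given above): 19 live cells
Generation 1: 22 live cells
_XX__X
XX___X
_X__X_
__X_XX
X___XX
X____X
_____X
XXXXX_
Generation 2: 13 live cells
______
____XX
_XXXX_
_X____
_X_X__
______
__XX__
___XX_
Generation 3: 22 live cells
(generation 3 grid is the final answer)

Answer: ___X_X
__X_XX
XXXXXX
XX__X_
__X___
___X__
__XXX_
__XXX_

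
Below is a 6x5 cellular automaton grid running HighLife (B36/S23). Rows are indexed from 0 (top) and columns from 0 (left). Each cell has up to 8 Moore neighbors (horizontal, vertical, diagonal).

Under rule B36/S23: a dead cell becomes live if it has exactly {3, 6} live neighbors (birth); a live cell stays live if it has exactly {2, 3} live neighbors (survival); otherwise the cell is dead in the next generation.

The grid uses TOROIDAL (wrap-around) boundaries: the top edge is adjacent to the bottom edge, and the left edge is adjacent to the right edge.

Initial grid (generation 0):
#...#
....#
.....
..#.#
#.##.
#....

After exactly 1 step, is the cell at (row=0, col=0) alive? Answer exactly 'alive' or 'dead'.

Answer: alive

Derivation:
Simulating step by step:
Generation 0 (given above): 9 live cells
Generation 1: 13 live cells
#...#
#...#
...#.
.##.#
#.##.
#..#.

Cell (0,0) at generation 1: 1 -> alive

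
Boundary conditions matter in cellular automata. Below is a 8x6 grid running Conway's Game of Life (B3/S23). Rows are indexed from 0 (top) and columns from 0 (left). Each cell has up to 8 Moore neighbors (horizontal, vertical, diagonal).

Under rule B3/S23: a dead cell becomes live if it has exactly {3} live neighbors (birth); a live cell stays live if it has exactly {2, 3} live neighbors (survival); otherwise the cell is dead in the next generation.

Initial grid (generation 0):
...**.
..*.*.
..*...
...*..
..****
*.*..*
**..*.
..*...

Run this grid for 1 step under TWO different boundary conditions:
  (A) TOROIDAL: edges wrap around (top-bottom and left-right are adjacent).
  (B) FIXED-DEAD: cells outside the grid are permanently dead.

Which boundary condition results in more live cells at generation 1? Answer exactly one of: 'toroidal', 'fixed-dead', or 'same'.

Answer: toroidal

Derivation:
Under TOROIDAL boundary, generation 1:
..*.*.
..*.*.
..*...
......
***..*
..*...
*.**..
.**.**
Population = 17

Under FIXED-DEAD boundary, generation 1:
...**.
..*.*.
..*...
......
.**..*
*.*..*
*.**..
.*....
Population = 15

Comparison: toroidal=17, fixed-dead=15 -> toroidal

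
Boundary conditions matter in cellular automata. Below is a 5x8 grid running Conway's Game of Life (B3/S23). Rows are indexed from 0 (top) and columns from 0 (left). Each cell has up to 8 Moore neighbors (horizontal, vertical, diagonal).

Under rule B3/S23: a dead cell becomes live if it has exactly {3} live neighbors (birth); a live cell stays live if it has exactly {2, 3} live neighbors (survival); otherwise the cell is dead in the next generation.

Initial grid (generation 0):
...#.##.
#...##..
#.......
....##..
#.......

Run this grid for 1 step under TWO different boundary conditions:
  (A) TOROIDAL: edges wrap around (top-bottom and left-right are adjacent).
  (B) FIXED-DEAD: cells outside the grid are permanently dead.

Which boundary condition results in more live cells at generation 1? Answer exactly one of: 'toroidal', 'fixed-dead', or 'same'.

Under TOROIDAL boundary, generation 1:
.....###
....####
........
........
......#.
Population = 8

Under FIXED-DEAD boundary, generation 1:
.....##.
....###.
........
........
........
Population = 5

Comparison: toroidal=8, fixed-dead=5 -> toroidal

Answer: toroidal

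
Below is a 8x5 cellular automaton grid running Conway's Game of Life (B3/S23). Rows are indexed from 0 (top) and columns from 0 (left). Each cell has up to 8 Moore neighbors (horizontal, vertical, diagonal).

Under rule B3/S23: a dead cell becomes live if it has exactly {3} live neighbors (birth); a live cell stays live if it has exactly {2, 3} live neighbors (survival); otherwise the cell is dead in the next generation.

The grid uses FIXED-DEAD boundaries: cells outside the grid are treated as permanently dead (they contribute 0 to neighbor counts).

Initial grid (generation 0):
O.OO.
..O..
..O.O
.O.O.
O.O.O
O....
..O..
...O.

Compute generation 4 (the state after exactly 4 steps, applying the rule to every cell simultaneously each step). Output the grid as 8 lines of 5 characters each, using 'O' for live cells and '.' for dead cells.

Simulating step by step:
Generation 0 (given above): 14 live cells
Generation 1: 12 live cells
.OOO.
..O..
.OO..
.O..O
O.OO.
...O.
.....
.....
Generation 2: 13 live cells
.OOO.
.....
.OOO.
O....
.OOOO
..OO.
.....
.....
Generation 3: 9 live cells
..O..
.....
.OO..
O...O
.O..O
.O..O
.....
.....
Generation 4: 10 live cells
(generation 4 grid is the final answer)

Answer: .....
.OO..
.O...
O.OO.
OO.OO
.....
.....
.....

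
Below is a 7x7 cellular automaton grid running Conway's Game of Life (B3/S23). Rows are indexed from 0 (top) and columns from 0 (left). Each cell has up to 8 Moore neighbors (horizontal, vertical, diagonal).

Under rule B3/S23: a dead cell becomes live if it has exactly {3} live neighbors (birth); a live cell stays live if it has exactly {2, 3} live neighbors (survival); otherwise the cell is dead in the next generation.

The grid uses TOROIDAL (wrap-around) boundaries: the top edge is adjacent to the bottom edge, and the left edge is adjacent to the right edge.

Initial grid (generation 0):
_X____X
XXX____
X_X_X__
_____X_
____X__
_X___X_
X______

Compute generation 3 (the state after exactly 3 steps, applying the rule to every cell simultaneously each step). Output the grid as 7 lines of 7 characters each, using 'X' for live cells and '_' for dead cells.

Simulating step by step:
Generation 0 (given above): 13 live cells
Generation 1: 17 live cells
__X___X
__XX__X
X_XX__X
___XXX_
____XX_
_______
XX____X
Generation 2: 18 live cells
__XX_XX
_____XX
XX____X
__X____
___X_X_
X____XX
XX____X
Generation 3: 22 live cells
(generation 3 grid is the final answer)

Answer: _XX_X__
_XX_X__
XX___XX
XXX___X
____XX_
_X__XX_
_XX_X__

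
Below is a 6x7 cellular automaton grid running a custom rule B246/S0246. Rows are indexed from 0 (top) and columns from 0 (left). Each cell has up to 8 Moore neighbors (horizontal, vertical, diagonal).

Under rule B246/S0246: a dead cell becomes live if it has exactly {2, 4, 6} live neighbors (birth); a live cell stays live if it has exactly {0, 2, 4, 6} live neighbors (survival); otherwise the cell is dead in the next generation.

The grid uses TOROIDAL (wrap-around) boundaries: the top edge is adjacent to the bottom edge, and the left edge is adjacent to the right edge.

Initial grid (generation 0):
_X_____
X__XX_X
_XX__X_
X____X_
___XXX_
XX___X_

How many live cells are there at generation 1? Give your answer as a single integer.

Answer: 18

Derivation:
Simulating step by step:
Generation 0 (given above): 16 live cells
Generation 1: 18 live cells
___X__X
_XXXX_X
X_X_X__
______X
__X_X__
XX_XXX_
Population at generation 1: 18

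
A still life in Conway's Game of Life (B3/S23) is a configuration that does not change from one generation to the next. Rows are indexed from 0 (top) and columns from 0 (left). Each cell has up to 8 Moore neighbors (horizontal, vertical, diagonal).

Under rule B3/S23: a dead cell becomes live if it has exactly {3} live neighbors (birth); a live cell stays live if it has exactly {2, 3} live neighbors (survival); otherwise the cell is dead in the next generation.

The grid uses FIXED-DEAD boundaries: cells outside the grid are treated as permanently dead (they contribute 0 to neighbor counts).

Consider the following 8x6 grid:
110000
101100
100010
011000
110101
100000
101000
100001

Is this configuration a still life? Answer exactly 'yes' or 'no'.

Answer: no

Derivation:
Compute generation 1 and compare to generation 0 (given above):
Generation 1:
111000
101100
100000
001110
100000
101000
100000
010000
Cell (0,2) differs: gen0=0 vs gen1=1 -> NOT a still life.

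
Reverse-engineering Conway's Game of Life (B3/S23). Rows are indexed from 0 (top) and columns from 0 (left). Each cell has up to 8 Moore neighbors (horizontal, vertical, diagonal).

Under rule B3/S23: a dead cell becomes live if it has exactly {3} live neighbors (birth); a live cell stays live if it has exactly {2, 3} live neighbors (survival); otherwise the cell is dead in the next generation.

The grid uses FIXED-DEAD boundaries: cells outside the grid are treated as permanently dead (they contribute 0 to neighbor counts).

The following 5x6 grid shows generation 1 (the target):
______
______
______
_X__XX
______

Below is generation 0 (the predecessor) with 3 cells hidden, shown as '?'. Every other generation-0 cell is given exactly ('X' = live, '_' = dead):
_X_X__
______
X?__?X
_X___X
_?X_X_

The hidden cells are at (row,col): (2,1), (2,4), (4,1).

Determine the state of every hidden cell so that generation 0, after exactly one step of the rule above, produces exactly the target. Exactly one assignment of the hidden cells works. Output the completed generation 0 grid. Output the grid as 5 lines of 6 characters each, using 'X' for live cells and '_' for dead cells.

Hidden generation-0 cells (in order): (2,1), (2,4), (4,1).
A hidden cell only influences target cells in its own 3x3 neighborhood. Try each of the 2^3 = 8 assignments, step the completed generation 0 forward once under B3/S23, and compare with the target:
  (2,1)=_ (2,4)=_ (4,1)=_ -> step reproduces the target at every cell -> ACCEPT
  (2,1)=_ (2,4)=_ (4,1)=X -> step gives (3,0)='X' but target has '_' -> reject
  (2,1)=_ (2,4)=X (4,1)=_ -> step gives (1,4)='X' but target has '_' -> reject
  (2,1)=_ (2,4)=X (4,1)=X -> step gives (1,4)='X' but target has '_' -> reject
  (2,1)=X (2,4)=_ (4,1)=_ -> step gives (1,0)='X' but target has '_' -> reject
  (2,1)=X (2,4)=_ (4,1)=X -> step gives (1,0)='X' but target has '_' -> reject
  (2,1)=X (2,4)=X (4,1)=_ -> step gives (1,0)='X' but target has '_' -> reject
  (2,1)=X (2,4)=X (4,1)=X -> step gives (1,0)='X' but target has '_' -> reject
Unique solution: (2,1)=dead, (2,4)=dead, (4,1)=dead.
Check: live-neighbor counts of every cell in the completed generation 0:
102010
222121
121021
222232
121212
Applying B3/S23 to generation 0 with these counts gives:
______
______
______
_X__XX
______
which matches the target exactly.

Answer: _X_X__
______
X____X
_X___X
__X_X_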